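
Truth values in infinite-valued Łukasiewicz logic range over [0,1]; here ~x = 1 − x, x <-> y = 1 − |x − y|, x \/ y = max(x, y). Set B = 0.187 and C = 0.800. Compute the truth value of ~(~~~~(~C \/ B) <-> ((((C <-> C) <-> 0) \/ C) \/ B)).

~C = 1 − 0.800 = 0.200
~C \/ B = max(0.200, 0.187) = 0.200
~(~C \/ B) = 1 − 0.200 = 0.800
~~(~C \/ B) = 1 − 0.800 = 0.200
~~~(~C \/ B) = 1 − 0.200 = 0.800
~~~~(~C \/ B) = 1 − 0.800 = 0.200
C <-> C = 1 − |0.800 − 0.800| = 1 − 0.000 = 1.000
(C <-> C) <-> 0 = 1 − |1.000 − 0.000| = 1 − 1.000 = 0.000
((C <-> C) <-> 0) \/ C = max(0.000, 0.800) = 0.800
(((C <-> C) <-> 0) \/ C) \/ B = max(0.800, 0.187) = 0.800
~~~~(~C \/ B) <-> ((((C <-> C) <-> 0) \/ C) \/ B) = 1 − |0.200 − 0.800| = 1 − 0.600 = 0.400
~(~~~~(~C \/ B) <-> ((((C <-> C) <-> 0) \/ C) \/ B)) = 1 − 0.400 = 0.600

0.600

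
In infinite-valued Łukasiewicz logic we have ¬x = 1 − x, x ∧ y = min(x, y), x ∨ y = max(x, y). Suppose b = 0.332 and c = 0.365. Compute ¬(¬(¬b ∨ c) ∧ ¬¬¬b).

¬b = 1 − 0.332 = 0.668
¬b ∨ c = max(0.668, 0.365) = 0.668
¬(¬b ∨ c) = 1 − 0.668 = 0.332
¬¬b = 1 − 0.668 = 0.332
¬¬¬b = 1 − 0.332 = 0.668
¬(¬b ∨ c) ∧ ¬¬¬b = min(0.332, 0.668) = 0.332
¬(¬(¬b ∨ c) ∧ ¬¬¬b) = 1 − 0.332 = 0.668

0.668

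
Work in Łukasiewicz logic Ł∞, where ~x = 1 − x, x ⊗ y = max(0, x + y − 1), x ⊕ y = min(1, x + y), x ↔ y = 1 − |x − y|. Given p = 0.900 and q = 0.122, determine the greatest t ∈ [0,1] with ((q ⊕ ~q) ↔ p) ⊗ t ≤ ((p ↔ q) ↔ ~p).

0.978

~q = 1 − 0.122 = 0.878
q ⊕ ~q = min(1, 0.122 + 0.878) = min(1, 1.000) = 1.000
(q ⊕ ~q) ↔ p = 1 − |1.000 − 0.900| = 1 − 0.100 = 0.900
So the left factor is (q ⊕ ~q) ↔ p = 0.900.
p ↔ q = 1 − |0.900 − 0.122| = 1 − 0.778 = 0.222
~p = 1 − 0.900 = 0.100
(p ↔ q) ↔ ~p = 1 − |0.222 − 0.100| = 1 − 0.122 = 0.878
So the right-hand bound is (p ↔ q) ↔ ~p = 0.878.
The residuum of the Łukasiewicz t-norm gives the supremum: min(1, 1 − 0.900 + 0.878).
1 − 0.900 + 0.878 = 0.978, so t = min(1, 0.978) = 0.978.
Check: 0.900 ⊗ 0.978 = max(0, 0.878) = 0.878 ≤ 0.878.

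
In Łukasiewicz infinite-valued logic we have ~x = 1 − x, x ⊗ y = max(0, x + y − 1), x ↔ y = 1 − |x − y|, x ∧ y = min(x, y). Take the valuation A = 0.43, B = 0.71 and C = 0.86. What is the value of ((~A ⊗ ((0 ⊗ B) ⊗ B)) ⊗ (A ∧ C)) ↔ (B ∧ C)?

0.29

~A = 1 − 0.43 = 0.57
0 ⊗ B = max(0, 0.00 + 0.71 − 1) = max(0, -0.29) = 0.00
(0 ⊗ B) ⊗ B = max(0, 0.00 + 0.71 − 1) = max(0, -0.29) = 0.00
~A ⊗ ((0 ⊗ B) ⊗ B) = max(0, 0.57 + 0.00 − 1) = max(0, -0.43) = 0.00
A ∧ C = min(0.43, 0.86) = 0.43
(~A ⊗ ((0 ⊗ B) ⊗ B)) ⊗ (A ∧ C) = max(0, 0.00 + 0.43 − 1) = max(0, -0.57) = 0.00
B ∧ C = min(0.71, 0.86) = 0.71
((~A ⊗ ((0 ⊗ B) ⊗ B)) ⊗ (A ∧ C)) ↔ (B ∧ C) = 1 − |0.00 − 0.71| = 1 − 0.71 = 0.29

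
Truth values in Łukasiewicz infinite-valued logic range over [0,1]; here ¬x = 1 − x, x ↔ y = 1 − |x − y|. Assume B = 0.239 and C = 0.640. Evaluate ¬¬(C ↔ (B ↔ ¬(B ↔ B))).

0.879

B ↔ B = 1 − |0.239 − 0.239| = 1 − 0.000 = 1.000
¬(B ↔ B) = 1 − 1.000 = 0.000
B ↔ ¬(B ↔ B) = 1 − |0.239 − 0.000| = 1 − 0.239 = 0.761
C ↔ (B ↔ ¬(B ↔ B)) = 1 − |0.640 − 0.761| = 1 − 0.121 = 0.879
¬(C ↔ (B ↔ ¬(B ↔ B))) = 1 − 0.879 = 0.121
¬¬(C ↔ (B ↔ ¬(B ↔ B))) = 1 − 0.121 = 0.879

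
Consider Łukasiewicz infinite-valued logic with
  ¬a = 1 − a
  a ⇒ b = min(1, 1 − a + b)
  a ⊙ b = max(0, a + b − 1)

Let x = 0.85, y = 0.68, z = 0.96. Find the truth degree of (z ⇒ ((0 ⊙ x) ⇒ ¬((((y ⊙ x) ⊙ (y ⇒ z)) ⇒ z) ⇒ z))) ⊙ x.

0.85

0 ⊙ x = max(0, 0.00 + 0.85 − 1) = max(0, -0.15) = 0.00
y ⊙ x = max(0, 0.68 + 0.85 − 1) = max(0, 0.53) = 0.53
y ⇒ z = min(1, 1 − 0.68 + 0.96) = min(1, 1.28) = 1.00
(y ⊙ x) ⊙ (y ⇒ z) = max(0, 0.53 + 1.00 − 1) = max(0, 0.53) = 0.53
((y ⊙ x) ⊙ (y ⇒ z)) ⇒ z = min(1, 1 − 0.53 + 0.96) = min(1, 1.43) = 1.00
(((y ⊙ x) ⊙ (y ⇒ z)) ⇒ z) ⇒ z = min(1, 1 − 1.00 + 0.96) = min(1, 0.96) = 0.96
¬((((y ⊙ x) ⊙ (y ⇒ z)) ⇒ z) ⇒ z) = 1 − 0.96 = 0.04
(0 ⊙ x) ⇒ ¬((((y ⊙ x) ⊙ (y ⇒ z)) ⇒ z) ⇒ z) = min(1, 1 − 0.00 + 0.04) = min(1, 1.04) = 1.00
z ⇒ ((0 ⊙ x) ⇒ ¬((((y ⊙ x) ⊙ (y ⇒ z)) ⇒ z) ⇒ z)) = min(1, 1 − 0.96 + 1.00) = min(1, 1.04) = 1.00
(z ⇒ ((0 ⊙ x) ⇒ ¬((((y ⊙ x) ⊙ (y ⇒ z)) ⇒ z) ⇒ z))) ⊙ x = max(0, 1.00 + 0.85 − 1) = max(0, 0.85) = 0.85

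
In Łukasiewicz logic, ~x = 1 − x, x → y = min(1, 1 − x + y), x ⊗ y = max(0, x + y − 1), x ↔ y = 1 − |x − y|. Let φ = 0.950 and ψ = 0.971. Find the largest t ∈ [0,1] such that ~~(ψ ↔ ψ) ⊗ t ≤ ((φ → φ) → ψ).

0.971

ψ ↔ ψ = 1 − |0.971 − 0.971| = 1 − 0.000 = 1.000
~(ψ ↔ ψ) = 1 − 1.000 = 0.000
~~(ψ ↔ ψ) = 1 − 0.000 = 1.000
So the left factor is ~~(ψ ↔ ψ) = 1.000.
φ → φ = min(1, 1 − 0.950 + 0.950) = min(1, 1.000) = 1.000
(φ → φ) → ψ = min(1, 1 − 1.000 + 0.971) = min(1, 0.971) = 0.971
So the right-hand bound is (φ → φ) → ψ = 0.971.
The residuum of the Łukasiewicz t-norm gives the supremum: min(1, 1 − 1.000 + 0.971).
1 − 1.000 + 0.971 = 0.971, so t = min(1, 0.971) = 0.971.
Check: 1.000 ⊗ 0.971 = max(0, 0.971) = 0.971 ≤ 0.971.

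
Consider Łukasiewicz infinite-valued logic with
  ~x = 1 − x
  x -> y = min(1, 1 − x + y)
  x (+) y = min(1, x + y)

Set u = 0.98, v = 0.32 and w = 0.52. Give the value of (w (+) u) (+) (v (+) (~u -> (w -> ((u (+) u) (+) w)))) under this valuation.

1.00

w (+) u = min(1, 0.52 + 0.98) = min(1, 1.50) = 1.00
~u = 1 − 0.98 = 0.02
u (+) u = min(1, 0.98 + 0.98) = min(1, 1.96) = 1.00
(u (+) u) (+) w = min(1, 1.00 + 0.52) = min(1, 1.52) = 1.00
w -> ((u (+) u) (+) w) = min(1, 1 − 0.52 + 1.00) = min(1, 1.48) = 1.00
~u -> (w -> ((u (+) u) (+) w)) = min(1, 1 − 0.02 + 1.00) = min(1, 1.98) = 1.00
v (+) (~u -> (w -> ((u (+) u) (+) w))) = min(1, 0.32 + 1.00) = min(1, 1.32) = 1.00
(w (+) u) (+) (v (+) (~u -> (w -> ((u (+) u) (+) w)))) = min(1, 1.00 + 1.00) = min(1, 2.00) = 1.00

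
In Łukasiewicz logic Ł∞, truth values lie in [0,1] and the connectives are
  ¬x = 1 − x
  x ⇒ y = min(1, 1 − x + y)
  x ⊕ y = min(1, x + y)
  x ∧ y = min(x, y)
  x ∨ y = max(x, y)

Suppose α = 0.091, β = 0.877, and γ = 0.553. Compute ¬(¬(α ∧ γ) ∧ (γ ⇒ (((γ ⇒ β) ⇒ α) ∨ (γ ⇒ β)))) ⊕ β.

0.968

α ∧ γ = min(0.091, 0.553) = 0.091
¬(α ∧ γ) = 1 − 0.091 = 0.909
γ ⇒ β = min(1, 1 − 0.553 + 0.877) = min(1, 1.324) = 1.000
(γ ⇒ β) ⇒ α = min(1, 1 − 1.000 + 0.091) = min(1, 0.091) = 0.091
((γ ⇒ β) ⇒ α) ∨ (γ ⇒ β) = max(0.091, 1.000) = 1.000
γ ⇒ (((γ ⇒ β) ⇒ α) ∨ (γ ⇒ β)) = min(1, 1 − 0.553 + 1.000) = min(1, 1.447) = 1.000
¬(α ∧ γ) ∧ (γ ⇒ (((γ ⇒ β) ⇒ α) ∨ (γ ⇒ β))) = min(0.909, 1.000) = 0.909
¬(¬(α ∧ γ) ∧ (γ ⇒ (((γ ⇒ β) ⇒ α) ∨ (γ ⇒ β)))) = 1 − 0.909 = 0.091
¬(¬(α ∧ γ) ∧ (γ ⇒ (((γ ⇒ β) ⇒ α) ∨ (γ ⇒ β)))) ⊕ β = min(1, 0.091 + 0.877) = min(1, 0.968) = 0.968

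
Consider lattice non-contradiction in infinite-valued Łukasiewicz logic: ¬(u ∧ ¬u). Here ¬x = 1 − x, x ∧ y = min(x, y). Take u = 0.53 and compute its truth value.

0.53

¬u = 1 − 0.53 = 0.47
u ∧ ¬u = min(0.53, 0.47) = 0.47
¬(u ∧ ¬u) = 1 − 0.47 = 0.53
(The value 0.53 < 1 shows this instance is not satisfied; not a Ł∞-tautology — its value is 1 − min(a, 1−a).)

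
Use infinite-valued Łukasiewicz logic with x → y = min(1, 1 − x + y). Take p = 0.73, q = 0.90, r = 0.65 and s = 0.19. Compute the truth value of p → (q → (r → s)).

0.91

r → s = min(1, 1 − 0.65 + 0.19) = min(1, 0.54) = 0.54
q → (r → s) = min(1, 1 − 0.90 + 0.54) = min(1, 0.64) = 0.64
p → (q → (r → s)) = min(1, 1 − 0.73 + 0.64) = min(1, 0.91) = 0.91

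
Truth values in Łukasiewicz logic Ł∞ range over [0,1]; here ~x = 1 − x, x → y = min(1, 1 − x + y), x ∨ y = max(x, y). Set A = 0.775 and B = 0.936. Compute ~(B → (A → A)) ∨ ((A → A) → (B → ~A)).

0.289

A → A = min(1, 1 − 0.775 + 0.775) = min(1, 1.000) = 1.000
B → (A → A) = min(1, 1 − 0.936 + 1.000) = min(1, 1.064) = 1.000
~(B → (A → A)) = 1 − 1.000 = 0.000
~A = 1 − 0.775 = 0.225
B → ~A = min(1, 1 − 0.936 + 0.225) = min(1, 0.289) = 0.289
(A → A) → (B → ~A) = min(1, 1 − 1.000 + 0.289) = min(1, 0.289) = 0.289
~(B → (A → A)) ∨ ((A → A) → (B → ~A)) = max(0.000, 0.289) = 0.289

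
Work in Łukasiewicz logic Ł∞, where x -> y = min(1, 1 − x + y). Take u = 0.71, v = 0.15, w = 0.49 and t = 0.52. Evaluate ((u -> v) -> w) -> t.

u -> v = min(1, 1 − 0.71 + 0.15) = min(1, 0.44) = 0.44
(u -> v) -> w = min(1, 1 − 0.44 + 0.49) = min(1, 1.05) = 1.00
((u -> v) -> w) -> t = min(1, 1 − 1.00 + 0.52) = min(1, 0.52) = 0.52

0.52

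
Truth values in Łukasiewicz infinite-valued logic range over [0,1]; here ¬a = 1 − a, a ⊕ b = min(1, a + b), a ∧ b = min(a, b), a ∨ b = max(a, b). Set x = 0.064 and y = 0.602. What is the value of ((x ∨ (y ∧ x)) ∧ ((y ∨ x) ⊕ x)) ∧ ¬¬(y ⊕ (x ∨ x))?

0.064

y ∧ x = min(0.602, 0.064) = 0.064
x ∨ (y ∧ x) = max(0.064, 0.064) = 0.064
y ∨ x = max(0.602, 0.064) = 0.602
(y ∨ x) ⊕ x = min(1, 0.602 + 0.064) = min(1, 0.666) = 0.666
(x ∨ (y ∧ x)) ∧ ((y ∨ x) ⊕ x) = min(0.064, 0.666) = 0.064
x ∨ x = max(0.064, 0.064) = 0.064
y ⊕ (x ∨ x) = min(1, 0.602 + 0.064) = min(1, 0.666) = 0.666
¬(y ⊕ (x ∨ x)) = 1 − 0.666 = 0.334
¬¬(y ⊕ (x ∨ x)) = 1 − 0.334 = 0.666
((x ∨ (y ∧ x)) ∧ ((y ∨ x) ⊕ x)) ∧ ¬¬(y ⊕ (x ∨ x)) = min(0.064, 0.666) = 0.064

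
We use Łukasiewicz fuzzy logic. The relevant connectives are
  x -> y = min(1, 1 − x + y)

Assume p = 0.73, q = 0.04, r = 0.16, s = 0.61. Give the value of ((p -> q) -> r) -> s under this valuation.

p -> q = min(1, 1 − 0.73 + 0.04) = min(1, 0.31) = 0.31
(p -> q) -> r = min(1, 1 − 0.31 + 0.16) = min(1, 0.85) = 0.85
((p -> q) -> r) -> s = min(1, 1 − 0.85 + 0.61) = min(1, 0.76) = 0.76

0.76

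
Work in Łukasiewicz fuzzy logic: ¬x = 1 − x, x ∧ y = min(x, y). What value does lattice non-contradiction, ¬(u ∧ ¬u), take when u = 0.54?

0.54

¬u = 1 − 0.54 = 0.46
u ∧ ¬u = min(0.54, 0.46) = 0.46
¬(u ∧ ¬u) = 1 − 0.46 = 0.54
(The value 0.54 < 1 shows this instance is not satisfied; not a Ł∞-tautology — its value is 1 − min(a, 1−a).)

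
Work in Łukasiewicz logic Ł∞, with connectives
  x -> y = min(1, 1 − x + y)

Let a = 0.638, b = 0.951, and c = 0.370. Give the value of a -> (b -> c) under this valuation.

0.781

b -> c = min(1, 1 − 0.951 + 0.370) = min(1, 0.419) = 0.419
a -> (b -> c) = min(1, 1 − 0.638 + 0.419) = min(1, 0.781) = 0.781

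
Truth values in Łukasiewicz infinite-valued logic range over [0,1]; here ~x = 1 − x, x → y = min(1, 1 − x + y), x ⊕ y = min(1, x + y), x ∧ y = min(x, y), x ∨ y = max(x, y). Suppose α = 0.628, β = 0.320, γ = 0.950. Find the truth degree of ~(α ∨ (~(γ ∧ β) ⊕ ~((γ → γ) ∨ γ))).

γ ∧ β = min(0.950, 0.320) = 0.320
~(γ ∧ β) = 1 − 0.320 = 0.680
γ → γ = min(1, 1 − 0.950 + 0.950) = min(1, 1.000) = 1.000
(γ → γ) ∨ γ = max(1.000, 0.950) = 1.000
~((γ → γ) ∨ γ) = 1 − 1.000 = 0.000
~(γ ∧ β) ⊕ ~((γ → γ) ∨ γ) = min(1, 0.680 + 0.000) = min(1, 0.680) = 0.680
α ∨ (~(γ ∧ β) ⊕ ~((γ → γ) ∨ γ)) = max(0.628, 0.680) = 0.680
~(α ∨ (~(γ ∧ β) ⊕ ~((γ → γ) ∨ γ))) = 1 − 0.680 = 0.320

0.320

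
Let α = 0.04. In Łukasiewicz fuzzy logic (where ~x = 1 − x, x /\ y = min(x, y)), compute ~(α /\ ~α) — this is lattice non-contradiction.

0.96

~α = 1 − 0.04 = 0.96
α /\ ~α = min(0.04, 0.96) = 0.04
~(α /\ ~α) = 1 − 0.04 = 0.96
(The value 0.96 < 1 shows this instance is not satisfied; not a Ł∞-tautology — its value is 1 − min(a, 1−a).)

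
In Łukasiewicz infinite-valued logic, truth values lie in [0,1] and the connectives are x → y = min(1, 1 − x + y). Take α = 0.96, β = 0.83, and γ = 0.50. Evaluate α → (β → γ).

0.71

β → γ = min(1, 1 − 0.83 + 0.50) = min(1, 0.67) = 0.67
α → (β → γ) = min(1, 1 − 0.96 + 0.67) = min(1, 0.71) = 0.71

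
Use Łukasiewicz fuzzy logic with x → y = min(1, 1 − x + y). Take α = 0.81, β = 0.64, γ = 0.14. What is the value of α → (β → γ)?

0.69

β → γ = min(1, 1 − 0.64 + 0.14) = min(1, 0.50) = 0.50
α → (β → γ) = min(1, 1 − 0.81 + 0.50) = min(1, 0.69) = 0.69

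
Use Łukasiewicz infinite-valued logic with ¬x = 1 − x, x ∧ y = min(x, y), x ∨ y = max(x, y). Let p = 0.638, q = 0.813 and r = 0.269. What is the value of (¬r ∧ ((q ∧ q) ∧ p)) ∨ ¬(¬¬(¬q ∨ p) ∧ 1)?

0.638

¬r = 1 − 0.269 = 0.731
q ∧ q = min(0.813, 0.813) = 0.813
(q ∧ q) ∧ p = min(0.813, 0.638) = 0.638
¬r ∧ ((q ∧ q) ∧ p) = min(0.731, 0.638) = 0.638
¬q = 1 − 0.813 = 0.187
¬q ∨ p = max(0.187, 0.638) = 0.638
¬(¬q ∨ p) = 1 − 0.638 = 0.362
¬¬(¬q ∨ p) = 1 − 0.362 = 0.638
¬¬(¬q ∨ p) ∧ 1 = min(0.638, 1.000) = 0.638
¬(¬¬(¬q ∨ p) ∧ 1) = 1 − 0.638 = 0.362
(¬r ∧ ((q ∧ q) ∧ p)) ∨ ¬(¬¬(¬q ∨ p) ∧ 1) = max(0.638, 0.362) = 0.638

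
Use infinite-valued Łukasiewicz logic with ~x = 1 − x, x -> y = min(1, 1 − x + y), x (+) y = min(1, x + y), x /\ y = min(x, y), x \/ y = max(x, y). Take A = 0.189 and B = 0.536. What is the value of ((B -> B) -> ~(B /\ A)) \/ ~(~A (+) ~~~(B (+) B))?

0.811

B -> B = min(1, 1 − 0.536 + 0.536) = min(1, 1.000) = 1.000
B /\ A = min(0.536, 0.189) = 0.189
~(B /\ A) = 1 − 0.189 = 0.811
(B -> B) -> ~(B /\ A) = min(1, 1 − 1.000 + 0.811) = min(1, 0.811) = 0.811
~A = 1 − 0.189 = 0.811
B (+) B = min(1, 0.536 + 0.536) = min(1, 1.072) = 1.000
~(B (+) B) = 1 − 1.000 = 0.000
~~(B (+) B) = 1 − 0.000 = 1.000
~~~(B (+) B) = 1 − 1.000 = 0.000
~A (+) ~~~(B (+) B) = min(1, 0.811 + 0.000) = min(1, 0.811) = 0.811
~(~A (+) ~~~(B (+) B)) = 1 − 0.811 = 0.189
((B -> B) -> ~(B /\ A)) \/ ~(~A (+) ~~~(B (+) B)) = max(0.811, 0.189) = 0.811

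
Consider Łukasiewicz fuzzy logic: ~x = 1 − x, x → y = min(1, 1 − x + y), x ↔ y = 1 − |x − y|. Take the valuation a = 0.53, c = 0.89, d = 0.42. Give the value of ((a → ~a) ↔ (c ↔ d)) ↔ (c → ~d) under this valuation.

0.90

~a = 1 − 0.53 = 0.47
a → ~a = min(1, 1 − 0.53 + 0.47) = min(1, 0.94) = 0.94
c ↔ d = 1 − |0.89 − 0.42| = 1 − 0.47 = 0.53
(a → ~a) ↔ (c ↔ d) = 1 − |0.94 − 0.53| = 1 − 0.41 = 0.59
~d = 1 − 0.42 = 0.58
c → ~d = min(1, 1 − 0.89 + 0.58) = min(1, 0.69) = 0.69
((a → ~a) ↔ (c ↔ d)) ↔ (c → ~d) = 1 − |0.59 − 0.69| = 1 − 0.10 = 0.90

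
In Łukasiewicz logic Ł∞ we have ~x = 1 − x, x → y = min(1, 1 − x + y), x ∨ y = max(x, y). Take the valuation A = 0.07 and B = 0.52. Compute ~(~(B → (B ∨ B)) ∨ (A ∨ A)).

0.93

B ∨ B = max(0.52, 0.52) = 0.52
B → (B ∨ B) = min(1, 1 − 0.52 + 0.52) = min(1, 1.00) = 1.00
~(B → (B ∨ B)) = 1 − 1.00 = 0.00
A ∨ A = max(0.07, 0.07) = 0.07
~(B → (B ∨ B)) ∨ (A ∨ A) = max(0.00, 0.07) = 0.07
~(~(B → (B ∨ B)) ∨ (A ∨ A)) = 1 − 0.07 = 0.93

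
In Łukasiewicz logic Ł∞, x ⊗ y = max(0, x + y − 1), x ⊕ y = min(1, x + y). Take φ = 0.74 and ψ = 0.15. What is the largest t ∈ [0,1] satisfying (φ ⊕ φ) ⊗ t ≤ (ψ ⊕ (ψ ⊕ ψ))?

φ ⊕ φ = min(1, 0.74 + 0.74) = min(1, 1.48) = 1.00
So the left factor is φ ⊕ φ = 1.00.
ψ ⊕ ψ = min(1, 0.15 + 0.15) = min(1, 0.30) = 0.30
ψ ⊕ (ψ ⊕ ψ) = min(1, 0.15 + 0.30) = min(1, 0.45) = 0.45
So the right-hand bound is ψ ⊕ (ψ ⊕ ψ) = 0.45.
The residuum of the Łukasiewicz t-norm gives the supremum: min(1, 1 − 1.00 + 0.45).
1 − 1.00 + 0.45 = 0.45, so t = min(1, 0.45) = 0.45.
Check: 1.00 ⊗ 0.45 = max(0, 0.45) = 0.45 ≤ 0.45.

0.45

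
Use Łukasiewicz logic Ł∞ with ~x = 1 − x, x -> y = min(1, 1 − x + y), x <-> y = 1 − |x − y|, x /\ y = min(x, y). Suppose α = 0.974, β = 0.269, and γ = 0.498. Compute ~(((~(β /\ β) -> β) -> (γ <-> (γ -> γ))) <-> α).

β /\ β = min(0.269, 0.269) = 0.269
~(β /\ β) = 1 − 0.269 = 0.731
~(β /\ β) -> β = min(1, 1 − 0.731 + 0.269) = min(1, 0.538) = 0.538
γ -> γ = min(1, 1 − 0.498 + 0.498) = min(1, 1.000) = 1.000
γ <-> (γ -> γ) = 1 − |0.498 − 1.000| = 1 − 0.502 = 0.498
(~(β /\ β) -> β) -> (γ <-> (γ -> γ)) = min(1, 1 − 0.538 + 0.498) = min(1, 0.960) = 0.960
((~(β /\ β) -> β) -> (γ <-> (γ -> γ))) <-> α = 1 − |0.960 − 0.974| = 1 − 0.014 = 0.986
~(((~(β /\ β) -> β) -> (γ <-> (γ -> γ))) <-> α) = 1 − 0.986 = 0.014

0.014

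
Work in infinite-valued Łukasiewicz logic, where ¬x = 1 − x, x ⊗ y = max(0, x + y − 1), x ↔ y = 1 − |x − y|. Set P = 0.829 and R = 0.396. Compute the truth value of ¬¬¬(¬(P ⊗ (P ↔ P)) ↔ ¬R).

P ↔ P = 1 − |0.829 − 0.829| = 1 − 0.000 = 1.000
P ⊗ (P ↔ P) = max(0, 0.829 + 1.000 − 1) = max(0, 0.829) = 0.829
¬(P ⊗ (P ↔ P)) = 1 − 0.829 = 0.171
¬R = 1 − 0.396 = 0.604
¬(P ⊗ (P ↔ P)) ↔ ¬R = 1 − |0.171 − 0.604| = 1 − 0.433 = 0.567
¬(¬(P ⊗ (P ↔ P)) ↔ ¬R) = 1 − 0.567 = 0.433
¬¬(¬(P ⊗ (P ↔ P)) ↔ ¬R) = 1 − 0.433 = 0.567
¬¬¬(¬(P ⊗ (P ↔ P)) ↔ ¬R) = 1 − 0.567 = 0.433

0.433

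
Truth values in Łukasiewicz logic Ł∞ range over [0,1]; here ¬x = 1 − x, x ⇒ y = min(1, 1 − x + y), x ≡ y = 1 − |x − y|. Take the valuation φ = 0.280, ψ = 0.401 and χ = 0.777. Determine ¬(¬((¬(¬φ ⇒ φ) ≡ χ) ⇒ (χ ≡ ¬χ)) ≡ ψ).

0.184

¬φ = 1 − 0.280 = 0.720
¬φ ⇒ φ = min(1, 1 − 0.720 + 0.280) = min(1, 0.560) = 0.560
¬(¬φ ⇒ φ) = 1 − 0.560 = 0.440
¬(¬φ ⇒ φ) ≡ χ = 1 − |0.440 − 0.777| = 1 − 0.337 = 0.663
¬χ = 1 − 0.777 = 0.223
χ ≡ ¬χ = 1 − |0.777 − 0.223| = 1 − 0.554 = 0.446
(¬(¬φ ⇒ φ) ≡ χ) ⇒ (χ ≡ ¬χ) = min(1, 1 − 0.663 + 0.446) = min(1, 0.783) = 0.783
¬((¬(¬φ ⇒ φ) ≡ χ) ⇒ (χ ≡ ¬χ)) = 1 − 0.783 = 0.217
¬((¬(¬φ ⇒ φ) ≡ χ) ⇒ (χ ≡ ¬χ)) ≡ ψ = 1 − |0.217 − 0.401| = 1 − 0.184 = 0.816
¬(¬((¬(¬φ ⇒ φ) ≡ χ) ⇒ (χ ≡ ¬χ)) ≡ ψ) = 1 − 0.816 = 0.184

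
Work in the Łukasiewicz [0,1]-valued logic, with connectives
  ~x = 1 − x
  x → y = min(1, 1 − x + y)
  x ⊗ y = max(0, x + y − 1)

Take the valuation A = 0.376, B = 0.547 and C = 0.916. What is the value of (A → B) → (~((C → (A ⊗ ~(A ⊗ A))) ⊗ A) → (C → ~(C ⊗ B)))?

0.621

A → B = min(1, 1 − 0.376 + 0.547) = min(1, 1.171) = 1.000
A ⊗ A = max(0, 0.376 + 0.376 − 1) = max(0, -0.248) = 0.000
~(A ⊗ A) = 1 − 0.000 = 1.000
A ⊗ ~(A ⊗ A) = max(0, 0.376 + 1.000 − 1) = max(0, 0.376) = 0.376
C → (A ⊗ ~(A ⊗ A)) = min(1, 1 − 0.916 + 0.376) = min(1, 0.460) = 0.460
(C → (A ⊗ ~(A ⊗ A))) ⊗ A = max(0, 0.460 + 0.376 − 1) = max(0, -0.164) = 0.000
~((C → (A ⊗ ~(A ⊗ A))) ⊗ A) = 1 − 0.000 = 1.000
C ⊗ B = max(0, 0.916 + 0.547 − 1) = max(0, 0.463) = 0.463
~(C ⊗ B) = 1 − 0.463 = 0.537
C → ~(C ⊗ B) = min(1, 1 − 0.916 + 0.537) = min(1, 0.621) = 0.621
~((C → (A ⊗ ~(A ⊗ A))) ⊗ A) → (C → ~(C ⊗ B)) = min(1, 1 − 1.000 + 0.621) = min(1, 0.621) = 0.621
(A → B) → (~((C → (A ⊗ ~(A ⊗ A))) ⊗ A) → (C → ~(C ⊗ B))) = min(1, 1 − 1.000 + 0.621) = min(1, 0.621) = 0.621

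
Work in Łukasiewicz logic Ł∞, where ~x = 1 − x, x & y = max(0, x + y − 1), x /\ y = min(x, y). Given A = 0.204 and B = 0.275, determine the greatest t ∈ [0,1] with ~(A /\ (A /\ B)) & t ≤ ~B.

A /\ B = min(0.204, 0.275) = 0.204
A /\ (A /\ B) = min(0.204, 0.204) = 0.204
~(A /\ (A /\ B)) = 1 − 0.204 = 0.796
So the left factor is ~(A /\ (A /\ B)) = 0.796.
~B = 1 − 0.275 = 0.725
So the right-hand bound is ~B = 0.725.
The residuum of the Łukasiewicz t-norm gives the supremum: min(1, 1 − 0.796 + 0.725).
1 − 0.796 + 0.725 = 0.929, so t = min(1, 0.929) = 0.929.
Check: 0.796 & 0.929 = max(0, 0.725) = 0.725 ≤ 0.725.

0.929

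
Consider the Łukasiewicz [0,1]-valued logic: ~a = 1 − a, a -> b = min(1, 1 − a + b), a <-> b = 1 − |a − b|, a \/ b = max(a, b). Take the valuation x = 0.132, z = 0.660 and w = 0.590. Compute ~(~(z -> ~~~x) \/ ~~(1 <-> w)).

0.410

~x = 1 − 0.132 = 0.868
~~x = 1 − 0.868 = 0.132
~~~x = 1 − 0.132 = 0.868
z -> ~~~x = min(1, 1 − 0.660 + 0.868) = min(1, 1.208) = 1.000
~(z -> ~~~x) = 1 − 1.000 = 0.000
1 <-> w = 1 − |1.000 − 0.590| = 1 − 0.410 = 0.590
~(1 <-> w) = 1 − 0.590 = 0.410
~~(1 <-> w) = 1 − 0.410 = 0.590
~(z -> ~~~x) \/ ~~(1 <-> w) = max(0.000, 0.590) = 0.590
~(~(z -> ~~~x) \/ ~~(1 <-> w)) = 1 − 0.590 = 0.410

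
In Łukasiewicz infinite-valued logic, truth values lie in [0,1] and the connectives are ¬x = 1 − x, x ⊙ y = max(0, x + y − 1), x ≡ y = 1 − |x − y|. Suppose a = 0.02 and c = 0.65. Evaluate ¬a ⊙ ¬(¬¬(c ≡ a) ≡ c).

¬a = 1 − 0.02 = 0.98
c ≡ a = 1 − |0.65 − 0.02| = 1 − 0.63 = 0.37
¬(c ≡ a) = 1 − 0.37 = 0.63
¬¬(c ≡ a) = 1 − 0.63 = 0.37
¬¬(c ≡ a) ≡ c = 1 − |0.37 − 0.65| = 1 − 0.28 = 0.72
¬(¬¬(c ≡ a) ≡ c) = 1 − 0.72 = 0.28
¬a ⊙ ¬(¬¬(c ≡ a) ≡ c) = max(0, 0.98 + 0.28 − 1) = max(0, 0.26) = 0.26

0.26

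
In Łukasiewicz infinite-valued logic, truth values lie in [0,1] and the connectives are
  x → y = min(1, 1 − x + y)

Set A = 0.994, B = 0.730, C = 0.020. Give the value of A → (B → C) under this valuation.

0.296

B → C = min(1, 1 − 0.730 + 0.020) = min(1, 0.290) = 0.290
A → (B → C) = min(1, 1 − 0.994 + 0.290) = min(1, 0.296) = 0.296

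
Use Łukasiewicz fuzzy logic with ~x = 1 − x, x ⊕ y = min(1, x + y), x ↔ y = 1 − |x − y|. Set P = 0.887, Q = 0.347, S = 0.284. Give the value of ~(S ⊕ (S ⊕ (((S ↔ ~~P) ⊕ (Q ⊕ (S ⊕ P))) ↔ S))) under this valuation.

~P = 1 − 0.887 = 0.113
~~P = 1 − 0.113 = 0.887
S ↔ ~~P = 1 − |0.284 − 0.887| = 1 − 0.603 = 0.397
S ⊕ P = min(1, 0.284 + 0.887) = min(1, 1.171) = 1.000
Q ⊕ (S ⊕ P) = min(1, 0.347 + 1.000) = min(1, 1.347) = 1.000
(S ↔ ~~P) ⊕ (Q ⊕ (S ⊕ P)) = min(1, 0.397 + 1.000) = min(1, 1.397) = 1.000
((S ↔ ~~P) ⊕ (Q ⊕ (S ⊕ P))) ↔ S = 1 − |1.000 − 0.284| = 1 − 0.716 = 0.284
S ⊕ (((S ↔ ~~P) ⊕ (Q ⊕ (S ⊕ P))) ↔ S) = min(1, 0.284 + 0.284) = min(1, 0.568) = 0.568
S ⊕ (S ⊕ (((S ↔ ~~P) ⊕ (Q ⊕ (S ⊕ P))) ↔ S)) = min(1, 0.284 + 0.568) = min(1, 0.852) = 0.852
~(S ⊕ (S ⊕ (((S ↔ ~~P) ⊕ (Q ⊕ (S ⊕ P))) ↔ S))) = 1 − 0.852 = 0.148

0.148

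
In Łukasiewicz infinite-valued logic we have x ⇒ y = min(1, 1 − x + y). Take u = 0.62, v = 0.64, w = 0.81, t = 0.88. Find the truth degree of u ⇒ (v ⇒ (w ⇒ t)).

w ⇒ t = min(1, 1 − 0.81 + 0.88) = min(1, 1.07) = 1.00
v ⇒ (w ⇒ t) = min(1, 1 − 0.64 + 1.00) = min(1, 1.36) = 1.00
u ⇒ (v ⇒ (w ⇒ t)) = min(1, 1 − 0.62 + 1.00) = min(1, 1.38) = 1.00

1.00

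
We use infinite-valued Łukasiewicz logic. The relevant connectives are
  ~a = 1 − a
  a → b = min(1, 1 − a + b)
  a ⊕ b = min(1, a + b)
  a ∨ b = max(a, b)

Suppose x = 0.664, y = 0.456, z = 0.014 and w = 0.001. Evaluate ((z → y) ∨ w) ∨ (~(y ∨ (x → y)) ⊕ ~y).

z → y = min(1, 1 − 0.014 + 0.456) = min(1, 1.442) = 1.000
(z → y) ∨ w = max(1.000, 0.001) = 1.000
x → y = min(1, 1 − 0.664 + 0.456) = min(1, 0.792) = 0.792
y ∨ (x → y) = max(0.456, 0.792) = 0.792
~(y ∨ (x → y)) = 1 − 0.792 = 0.208
~y = 1 − 0.456 = 0.544
~(y ∨ (x → y)) ⊕ ~y = min(1, 0.208 + 0.544) = min(1, 0.752) = 0.752
((z → y) ∨ w) ∨ (~(y ∨ (x → y)) ⊕ ~y) = max(1.000, 0.752) = 1.000

1.000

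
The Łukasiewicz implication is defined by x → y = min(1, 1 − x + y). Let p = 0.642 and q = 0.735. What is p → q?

p → q = min(1, 1 − 0.642 + 0.735) = min(1, 1.093) = 1.000
For comparison, the Gödel implication (1 if x ≤ y else y) would give 1.000.

1.000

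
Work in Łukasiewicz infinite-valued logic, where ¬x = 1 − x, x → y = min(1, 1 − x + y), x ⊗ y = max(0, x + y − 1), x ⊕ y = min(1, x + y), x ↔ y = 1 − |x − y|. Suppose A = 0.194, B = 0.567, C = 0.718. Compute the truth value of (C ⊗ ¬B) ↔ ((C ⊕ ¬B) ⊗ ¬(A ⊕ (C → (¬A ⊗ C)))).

0.849

¬B = 1 − 0.567 = 0.433
C ⊗ ¬B = max(0, 0.718 + 0.433 − 1) = max(0, 0.151) = 0.151
C ⊕ ¬B = min(1, 0.718 + 0.433) = min(1, 1.151) = 1.000
¬A = 1 − 0.194 = 0.806
¬A ⊗ C = max(0, 0.806 + 0.718 − 1) = max(0, 0.524) = 0.524
C → (¬A ⊗ C) = min(1, 1 − 0.718 + 0.524) = min(1, 0.806) = 0.806
A ⊕ (C → (¬A ⊗ C)) = min(1, 0.194 + 0.806) = min(1, 1.000) = 1.000
¬(A ⊕ (C → (¬A ⊗ C))) = 1 − 1.000 = 0.000
(C ⊕ ¬B) ⊗ ¬(A ⊕ (C → (¬A ⊗ C))) = max(0, 1.000 + 0.000 − 1) = max(0, 0.000) = 0.000
(C ⊗ ¬B) ↔ ((C ⊕ ¬B) ⊗ ¬(A ⊕ (C → (¬A ⊗ C)))) = 1 − |0.151 − 0.000| = 1 − 0.151 = 0.849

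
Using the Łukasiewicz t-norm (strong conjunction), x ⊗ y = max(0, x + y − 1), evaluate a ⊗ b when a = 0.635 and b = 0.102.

0.000

a ⊗ b = max(0, 0.635 + 0.102 − 1) = max(0, -0.263) = 0.000
For comparison, the Gödel (minimum) t-norm min(x, y) would give 0.102.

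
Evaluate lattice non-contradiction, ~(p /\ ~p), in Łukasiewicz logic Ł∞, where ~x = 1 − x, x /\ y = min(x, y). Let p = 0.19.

0.81

~p = 1 − 0.19 = 0.81
p /\ ~p = min(0.19, 0.81) = 0.19
~(p /\ ~p) = 1 − 0.19 = 0.81
(The value 0.81 < 1 shows this instance is not satisfied; not a Ł∞-tautology — its value is 1 − min(a, 1−a).)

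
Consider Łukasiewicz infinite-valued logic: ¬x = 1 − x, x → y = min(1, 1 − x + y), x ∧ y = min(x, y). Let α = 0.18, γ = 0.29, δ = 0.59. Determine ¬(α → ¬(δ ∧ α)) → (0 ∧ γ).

δ ∧ α = min(0.59, 0.18) = 0.18
¬(δ ∧ α) = 1 − 0.18 = 0.82
α → ¬(δ ∧ α) = min(1, 1 − 0.18 + 0.82) = min(1, 1.64) = 1.00
¬(α → ¬(δ ∧ α)) = 1 − 1.00 = 0.00
0 ∧ γ = min(0.00, 0.29) = 0.00
¬(α → ¬(δ ∧ α)) → (0 ∧ γ) = min(1, 1 − 0.00 + 0.00) = min(1, 1.00) = 1.00

1.00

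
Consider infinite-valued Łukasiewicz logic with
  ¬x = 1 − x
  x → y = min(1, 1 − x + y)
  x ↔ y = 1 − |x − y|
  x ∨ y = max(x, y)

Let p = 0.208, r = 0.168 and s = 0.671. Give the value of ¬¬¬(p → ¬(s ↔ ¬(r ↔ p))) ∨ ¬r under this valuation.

r ↔ p = 1 − |0.168 − 0.208| = 1 − 0.040 = 0.960
¬(r ↔ p) = 1 − 0.960 = 0.040
s ↔ ¬(r ↔ p) = 1 − |0.671 − 0.040| = 1 − 0.631 = 0.369
¬(s ↔ ¬(r ↔ p)) = 1 − 0.369 = 0.631
p → ¬(s ↔ ¬(r ↔ p)) = min(1, 1 − 0.208 + 0.631) = min(1, 1.423) = 1.000
¬(p → ¬(s ↔ ¬(r ↔ p))) = 1 − 1.000 = 0.000
¬¬(p → ¬(s ↔ ¬(r ↔ p))) = 1 − 0.000 = 1.000
¬¬¬(p → ¬(s ↔ ¬(r ↔ p))) = 1 − 1.000 = 0.000
¬r = 1 − 0.168 = 0.832
¬¬¬(p → ¬(s ↔ ¬(r ↔ p))) ∨ ¬r = max(0.000, 0.832) = 0.832

0.832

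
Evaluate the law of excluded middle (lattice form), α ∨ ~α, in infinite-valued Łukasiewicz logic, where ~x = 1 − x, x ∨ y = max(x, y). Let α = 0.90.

~α = 1 − 0.90 = 0.10
α ∨ ~α = max(0.90, 0.10) = 0.90
(The value 0.90 < 1 shows this instance is not satisfied; not a Ł∞-tautology — its value is max(a, 1−a).)

0.90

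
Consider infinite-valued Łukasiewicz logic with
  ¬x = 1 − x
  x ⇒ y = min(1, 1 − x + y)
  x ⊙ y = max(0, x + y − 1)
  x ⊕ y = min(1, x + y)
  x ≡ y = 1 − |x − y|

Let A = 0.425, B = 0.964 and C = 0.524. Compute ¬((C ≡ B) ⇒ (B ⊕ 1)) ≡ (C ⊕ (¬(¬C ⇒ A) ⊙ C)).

0.476

C ≡ B = 1 − |0.524 − 0.964| = 1 − 0.440 = 0.560
B ⊕ 1 = min(1, 0.964 + 1.000) = min(1, 1.964) = 1.000
(C ≡ B) ⇒ (B ⊕ 1) = min(1, 1 − 0.560 + 1.000) = min(1, 1.440) = 1.000
¬((C ≡ B) ⇒ (B ⊕ 1)) = 1 − 1.000 = 0.000
¬C = 1 − 0.524 = 0.476
¬C ⇒ A = min(1, 1 − 0.476 + 0.425) = min(1, 0.949) = 0.949
¬(¬C ⇒ A) = 1 − 0.949 = 0.051
¬(¬C ⇒ A) ⊙ C = max(0, 0.051 + 0.524 − 1) = max(0, -0.425) = 0.000
C ⊕ (¬(¬C ⇒ A) ⊙ C) = min(1, 0.524 + 0.000) = min(1, 0.524) = 0.524
¬((C ≡ B) ⇒ (B ⊕ 1)) ≡ (C ⊕ (¬(¬C ⇒ A) ⊙ C)) = 1 − |0.000 − 0.524| = 1 − 0.524 = 0.476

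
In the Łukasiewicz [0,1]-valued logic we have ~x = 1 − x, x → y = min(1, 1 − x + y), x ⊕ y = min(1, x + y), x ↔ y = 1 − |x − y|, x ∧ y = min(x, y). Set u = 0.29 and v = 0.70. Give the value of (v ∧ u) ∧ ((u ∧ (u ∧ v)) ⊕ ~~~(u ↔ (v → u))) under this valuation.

0.29

v ∧ u = min(0.70, 0.29) = 0.29
u ∧ v = min(0.29, 0.70) = 0.29
u ∧ (u ∧ v) = min(0.29, 0.29) = 0.29
v → u = min(1, 1 − 0.70 + 0.29) = min(1, 0.59) = 0.59
u ↔ (v → u) = 1 − |0.29 − 0.59| = 1 − 0.30 = 0.70
~(u ↔ (v → u)) = 1 − 0.70 = 0.30
~~(u ↔ (v → u)) = 1 − 0.30 = 0.70
~~~(u ↔ (v → u)) = 1 − 0.70 = 0.30
(u ∧ (u ∧ v)) ⊕ ~~~(u ↔ (v → u)) = min(1, 0.29 + 0.30) = min(1, 0.59) = 0.59
(v ∧ u) ∧ ((u ∧ (u ∧ v)) ⊕ ~~~(u ↔ (v → u))) = min(0.29, 0.59) = 0.29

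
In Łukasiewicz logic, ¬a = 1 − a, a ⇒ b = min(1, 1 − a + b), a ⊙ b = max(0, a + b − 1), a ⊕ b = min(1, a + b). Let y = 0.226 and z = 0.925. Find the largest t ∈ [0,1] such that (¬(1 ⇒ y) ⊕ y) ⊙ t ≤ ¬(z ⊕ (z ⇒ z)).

1 ⇒ y = min(1, 1 − 1.000 + 0.226) = min(1, 0.226) = 0.226
¬(1 ⇒ y) = 1 − 0.226 = 0.774
¬(1 ⇒ y) ⊕ y = min(1, 0.774 + 0.226) = min(1, 1.000) = 1.000
So the left factor is ¬(1 ⇒ y) ⊕ y = 1.000.
z ⇒ z = min(1, 1 − 0.925 + 0.925) = min(1, 1.000) = 1.000
z ⊕ (z ⇒ z) = min(1, 0.925 + 1.000) = min(1, 1.925) = 1.000
¬(z ⊕ (z ⇒ z)) = 1 − 1.000 = 0.000
So the right-hand bound is ¬(z ⊕ (z ⇒ z)) = 0.000.
The residuum of the Łukasiewicz t-norm gives the supremum: min(1, 1 − 1.000 + 0.000).
1 − 1.000 + 0.000 = 0.000, so t = min(1, 0.000) = 0.000.
Check: 1.000 ⊙ 0.000 = max(0, 0.000) = 0.000 ≤ 0.000.

0.000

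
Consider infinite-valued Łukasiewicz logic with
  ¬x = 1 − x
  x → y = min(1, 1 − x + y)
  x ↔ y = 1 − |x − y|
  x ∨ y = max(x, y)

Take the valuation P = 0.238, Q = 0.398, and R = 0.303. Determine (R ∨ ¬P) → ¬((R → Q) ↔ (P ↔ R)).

¬P = 1 − 0.238 = 0.762
R ∨ ¬P = max(0.303, 0.762) = 0.762
R → Q = min(1, 1 − 0.303 + 0.398) = min(1, 1.095) = 1.000
P ↔ R = 1 − |0.238 − 0.303| = 1 − 0.065 = 0.935
(R → Q) ↔ (P ↔ R) = 1 − |1.000 − 0.935| = 1 − 0.065 = 0.935
¬((R → Q) ↔ (P ↔ R)) = 1 − 0.935 = 0.065
(R ∨ ¬P) → ¬((R → Q) ↔ (P ↔ R)) = min(1, 1 − 0.762 + 0.065) = min(1, 0.303) = 0.303

0.303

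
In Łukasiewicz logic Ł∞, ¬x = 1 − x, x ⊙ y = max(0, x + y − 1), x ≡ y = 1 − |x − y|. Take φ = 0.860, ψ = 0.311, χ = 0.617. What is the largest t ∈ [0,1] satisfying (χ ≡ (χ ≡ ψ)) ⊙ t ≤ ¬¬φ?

0.937

χ ≡ ψ = 1 − |0.617 − 0.311| = 1 − 0.306 = 0.694
χ ≡ (χ ≡ ψ) = 1 − |0.617 − 0.694| = 1 − 0.077 = 0.923
So the left factor is χ ≡ (χ ≡ ψ) = 0.923.
¬φ = 1 − 0.860 = 0.140
¬¬φ = 1 − 0.140 = 0.860
So the right-hand bound is ¬¬φ = 0.860.
The residuum of the Łukasiewicz t-norm gives the supremum: min(1, 1 − 0.923 + 0.860).
1 − 0.923 + 0.860 = 0.937, so t = min(1, 0.937) = 0.937.
Check: 0.923 ⊙ 0.937 = max(0, 0.860) = 0.860 ≤ 0.860.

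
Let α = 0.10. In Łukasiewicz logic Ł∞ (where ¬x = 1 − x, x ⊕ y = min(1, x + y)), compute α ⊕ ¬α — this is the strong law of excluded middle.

1.00

¬α = 1 − 0.10 = 0.90
α ⊕ ¬α = min(1, 0.10 + 0.90) = min(1, 1.00) = 1.00
(As expected: always 1 in Ł∞ since a ⊕ (1−a) = 1.)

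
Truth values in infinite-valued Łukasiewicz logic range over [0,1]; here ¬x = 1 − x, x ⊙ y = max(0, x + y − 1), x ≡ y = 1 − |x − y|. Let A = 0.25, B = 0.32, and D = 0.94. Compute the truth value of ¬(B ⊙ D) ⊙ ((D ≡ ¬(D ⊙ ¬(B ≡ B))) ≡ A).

0.05

B ⊙ D = max(0, 0.32 + 0.94 − 1) = max(0, 0.26) = 0.26
¬(B ⊙ D) = 1 − 0.26 = 0.74
B ≡ B = 1 − |0.32 − 0.32| = 1 − 0.00 = 1.00
¬(B ≡ B) = 1 − 1.00 = 0.00
D ⊙ ¬(B ≡ B) = max(0, 0.94 + 0.00 − 1) = max(0, -0.06) = 0.00
¬(D ⊙ ¬(B ≡ B)) = 1 − 0.00 = 1.00
D ≡ ¬(D ⊙ ¬(B ≡ B)) = 1 − |0.94 − 1.00| = 1 − 0.06 = 0.94
(D ≡ ¬(D ⊙ ¬(B ≡ B))) ≡ A = 1 − |0.94 − 0.25| = 1 − 0.69 = 0.31
¬(B ⊙ D) ⊙ ((D ≡ ¬(D ⊙ ¬(B ≡ B))) ≡ A) = max(0, 0.74 + 0.31 − 1) = max(0, 0.05) = 0.05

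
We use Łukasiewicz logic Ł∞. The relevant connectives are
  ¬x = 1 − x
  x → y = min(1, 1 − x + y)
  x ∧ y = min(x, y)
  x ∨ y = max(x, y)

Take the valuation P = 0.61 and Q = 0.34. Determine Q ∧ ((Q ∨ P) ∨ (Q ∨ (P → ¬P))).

0.34

Q ∨ P = max(0.34, 0.61) = 0.61
¬P = 1 − 0.61 = 0.39
P → ¬P = min(1, 1 − 0.61 + 0.39) = min(1, 0.78) = 0.78
Q ∨ (P → ¬P) = max(0.34, 0.78) = 0.78
(Q ∨ P) ∨ (Q ∨ (P → ¬P)) = max(0.61, 0.78) = 0.78
Q ∧ ((Q ∨ P) ∨ (Q ∨ (P → ¬P))) = min(0.34, 0.78) = 0.34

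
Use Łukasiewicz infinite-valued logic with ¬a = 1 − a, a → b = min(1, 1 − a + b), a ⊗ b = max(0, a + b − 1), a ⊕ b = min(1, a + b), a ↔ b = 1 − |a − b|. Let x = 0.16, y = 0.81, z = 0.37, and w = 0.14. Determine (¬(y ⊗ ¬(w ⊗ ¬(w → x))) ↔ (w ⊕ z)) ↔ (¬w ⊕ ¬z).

0.68

w → x = min(1, 1 − 0.14 + 0.16) = min(1, 1.02) = 1.00
¬(w → x) = 1 − 1.00 = 0.00
w ⊗ ¬(w → x) = max(0, 0.14 + 0.00 − 1) = max(0, -0.86) = 0.00
¬(w ⊗ ¬(w → x)) = 1 − 0.00 = 1.00
y ⊗ ¬(w ⊗ ¬(w → x)) = max(0, 0.81 + 1.00 − 1) = max(0, 0.81) = 0.81
¬(y ⊗ ¬(w ⊗ ¬(w → x))) = 1 − 0.81 = 0.19
w ⊕ z = min(1, 0.14 + 0.37) = min(1, 0.51) = 0.51
¬(y ⊗ ¬(w ⊗ ¬(w → x))) ↔ (w ⊕ z) = 1 − |0.19 − 0.51| = 1 − 0.32 = 0.68
¬w = 1 − 0.14 = 0.86
¬z = 1 − 0.37 = 0.63
¬w ⊕ ¬z = min(1, 0.86 + 0.63) = min(1, 1.49) = 1.00
(¬(y ⊗ ¬(w ⊗ ¬(w → x))) ↔ (w ⊕ z)) ↔ (¬w ⊕ ¬z) = 1 − |0.68 − 1.00| = 1 − 0.32 = 0.68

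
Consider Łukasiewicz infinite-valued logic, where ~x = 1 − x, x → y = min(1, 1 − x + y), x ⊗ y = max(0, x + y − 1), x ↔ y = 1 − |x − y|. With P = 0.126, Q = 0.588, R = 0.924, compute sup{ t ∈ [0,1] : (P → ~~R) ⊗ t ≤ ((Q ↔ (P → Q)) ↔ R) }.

~R = 1 − 0.924 = 0.076
~~R = 1 − 0.076 = 0.924
P → ~~R = min(1, 1 − 0.126 + 0.924) = min(1, 1.798) = 1.000
So the left factor is P → ~~R = 1.000.
P → Q = min(1, 1 − 0.126 + 0.588) = min(1, 1.462) = 1.000
Q ↔ (P → Q) = 1 − |0.588 − 1.000| = 1 − 0.412 = 0.588
(Q ↔ (P → Q)) ↔ R = 1 − |0.588 − 0.924| = 1 − 0.336 = 0.664
So the right-hand bound is (Q ↔ (P → Q)) ↔ R = 0.664.
The residuum of the Łukasiewicz t-norm gives the supremum: min(1, 1 − 1.000 + 0.664).
1 − 1.000 + 0.664 = 0.664, so t = min(1, 0.664) = 0.664.
Check: 1.000 ⊗ 0.664 = max(0, 0.664) = 0.664 ≤ 0.664.

0.664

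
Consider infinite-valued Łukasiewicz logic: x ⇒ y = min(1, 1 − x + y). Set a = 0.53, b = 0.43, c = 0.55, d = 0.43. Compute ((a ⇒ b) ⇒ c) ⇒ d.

0.78

a ⇒ b = min(1, 1 − 0.53 + 0.43) = min(1, 0.90) = 0.90
(a ⇒ b) ⇒ c = min(1, 1 − 0.90 + 0.55) = min(1, 0.65) = 0.65
((a ⇒ b) ⇒ c) ⇒ d = min(1, 1 − 0.65 + 0.43) = min(1, 0.78) = 0.78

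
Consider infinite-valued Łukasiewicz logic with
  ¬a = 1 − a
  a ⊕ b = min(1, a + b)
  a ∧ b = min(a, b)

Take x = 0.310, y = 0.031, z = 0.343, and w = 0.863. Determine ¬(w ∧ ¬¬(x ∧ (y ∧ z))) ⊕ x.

1.000

y ∧ z = min(0.031, 0.343) = 0.031
x ∧ (y ∧ z) = min(0.310, 0.031) = 0.031
¬(x ∧ (y ∧ z)) = 1 − 0.031 = 0.969
¬¬(x ∧ (y ∧ z)) = 1 − 0.969 = 0.031
w ∧ ¬¬(x ∧ (y ∧ z)) = min(0.863, 0.031) = 0.031
¬(w ∧ ¬¬(x ∧ (y ∧ z))) = 1 − 0.031 = 0.969
¬(w ∧ ¬¬(x ∧ (y ∧ z))) ⊕ x = min(1, 0.969 + 0.310) = min(1, 1.279) = 1.000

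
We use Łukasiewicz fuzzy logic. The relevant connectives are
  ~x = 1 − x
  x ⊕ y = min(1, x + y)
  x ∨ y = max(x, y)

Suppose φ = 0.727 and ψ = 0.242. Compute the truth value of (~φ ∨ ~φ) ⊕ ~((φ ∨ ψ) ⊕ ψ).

0.304

~φ = 1 − 0.727 = 0.273
~φ ∨ ~φ = max(0.273, 0.273) = 0.273
φ ∨ ψ = max(0.727, 0.242) = 0.727
(φ ∨ ψ) ⊕ ψ = min(1, 0.727 + 0.242) = min(1, 0.969) = 0.969
~((φ ∨ ψ) ⊕ ψ) = 1 − 0.969 = 0.031
(~φ ∨ ~φ) ⊕ ~((φ ∨ ψ) ⊕ ψ) = min(1, 0.273 + 0.031) = min(1, 0.304) = 0.304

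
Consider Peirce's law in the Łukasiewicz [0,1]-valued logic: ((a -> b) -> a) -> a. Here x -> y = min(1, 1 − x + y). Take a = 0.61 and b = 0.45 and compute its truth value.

a -> b = min(1, 1 − 0.61 + 0.45) = min(1, 0.84) = 0.84
(a -> b) -> a = min(1, 1 − 0.84 + 0.61) = min(1, 0.77) = 0.77
((a -> b) -> a) -> a = min(1, 1 − 0.77 + 0.61) = min(1, 0.84) = 0.84
(The value 0.84 < 1 shows this instance is not satisfied; not a Ł∞-tautology in general.)

0.84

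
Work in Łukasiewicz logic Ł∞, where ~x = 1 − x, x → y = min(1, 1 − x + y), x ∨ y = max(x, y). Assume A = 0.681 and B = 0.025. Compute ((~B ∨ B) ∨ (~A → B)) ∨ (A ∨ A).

0.975

~B = 1 − 0.025 = 0.975
~B ∨ B = max(0.975, 0.025) = 0.975
~A = 1 − 0.681 = 0.319
~A → B = min(1, 1 − 0.319 + 0.025) = min(1, 0.706) = 0.706
(~B ∨ B) ∨ (~A → B) = max(0.975, 0.706) = 0.975
A ∨ A = max(0.681, 0.681) = 0.681
((~B ∨ B) ∨ (~A → B)) ∨ (A ∨ A) = max(0.975, 0.681) = 0.975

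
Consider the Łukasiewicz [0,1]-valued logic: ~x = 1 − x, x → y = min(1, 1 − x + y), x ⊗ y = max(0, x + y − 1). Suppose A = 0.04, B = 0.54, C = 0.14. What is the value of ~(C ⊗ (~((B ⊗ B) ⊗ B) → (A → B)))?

0.86

B ⊗ B = max(0, 0.54 + 0.54 − 1) = max(0, 0.08) = 0.08
(B ⊗ B) ⊗ B = max(0, 0.08 + 0.54 − 1) = max(0, -0.38) = 0.00
~((B ⊗ B) ⊗ B) = 1 − 0.00 = 1.00
A → B = min(1, 1 − 0.04 + 0.54) = min(1, 1.50) = 1.00
~((B ⊗ B) ⊗ B) → (A → B) = min(1, 1 − 1.00 + 1.00) = min(1, 1.00) = 1.00
C ⊗ (~((B ⊗ B) ⊗ B) → (A → B)) = max(0, 0.14 + 1.00 − 1) = max(0, 0.14) = 0.14
~(C ⊗ (~((B ⊗ B) ⊗ B) → (A → B))) = 1 − 0.14 = 0.86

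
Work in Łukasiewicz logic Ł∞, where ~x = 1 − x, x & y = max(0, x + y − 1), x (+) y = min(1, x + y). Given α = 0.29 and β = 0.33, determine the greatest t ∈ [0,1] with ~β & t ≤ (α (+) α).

~β = 1 − 0.33 = 0.67
So the left factor is ~β = 0.67.
α (+) α = min(1, 0.29 + 0.29) = min(1, 0.58) = 0.58
So the right-hand bound is α (+) α = 0.58.
The residuum of the Łukasiewicz t-norm gives the supremum: min(1, 1 − 0.67 + 0.58).
1 − 0.67 + 0.58 = 0.91, so t = min(1, 0.91) = 0.91.
Check: 0.67 & 0.91 = max(0, 0.58) = 0.58 ≤ 0.58.

0.91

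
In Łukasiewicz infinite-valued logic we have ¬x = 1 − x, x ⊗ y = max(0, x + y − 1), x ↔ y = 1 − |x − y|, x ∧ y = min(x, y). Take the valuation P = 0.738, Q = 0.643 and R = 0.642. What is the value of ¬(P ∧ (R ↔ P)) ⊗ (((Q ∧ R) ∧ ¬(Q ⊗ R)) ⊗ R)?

0.000

R ↔ P = 1 − |0.642 − 0.738| = 1 − 0.096 = 0.904
P ∧ (R ↔ P) = min(0.738, 0.904) = 0.738
¬(P ∧ (R ↔ P)) = 1 − 0.738 = 0.262
Q ∧ R = min(0.643, 0.642) = 0.642
Q ⊗ R = max(0, 0.643 + 0.642 − 1) = max(0, 0.285) = 0.285
¬(Q ⊗ R) = 1 − 0.285 = 0.715
(Q ∧ R) ∧ ¬(Q ⊗ R) = min(0.642, 0.715) = 0.642
((Q ∧ R) ∧ ¬(Q ⊗ R)) ⊗ R = max(0, 0.642 + 0.642 − 1) = max(0, 0.284) = 0.284
¬(P ∧ (R ↔ P)) ⊗ (((Q ∧ R) ∧ ¬(Q ⊗ R)) ⊗ R) = max(0, 0.262 + 0.284 − 1) = max(0, -0.454) = 0.000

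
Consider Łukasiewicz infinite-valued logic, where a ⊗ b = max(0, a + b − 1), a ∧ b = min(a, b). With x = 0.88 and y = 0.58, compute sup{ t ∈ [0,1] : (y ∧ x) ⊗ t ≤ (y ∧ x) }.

1.00

y ∧ x = min(0.58, 0.88) = 0.58
So the left factor is y ∧ x = 0.58.
So the right-hand bound is y ∧ x = 0.58.
The residuum of the Łukasiewicz t-norm gives the supremum: min(1, 1 − 0.58 + 0.58).
1 − 0.58 + 0.58 = 1.00, so t = min(1, 1.00) = 1.00.
Check: 0.58 ⊗ 1.00 = max(0, 0.58) = 0.58 ≤ 0.58.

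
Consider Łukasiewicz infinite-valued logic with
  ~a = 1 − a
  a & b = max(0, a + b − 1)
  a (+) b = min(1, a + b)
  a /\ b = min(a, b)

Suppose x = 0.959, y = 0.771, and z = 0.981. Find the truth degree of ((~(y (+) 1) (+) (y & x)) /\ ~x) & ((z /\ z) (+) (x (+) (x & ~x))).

0.041

y (+) 1 = min(1, 0.771 + 1.000) = min(1, 1.771) = 1.000
~(y (+) 1) = 1 − 1.000 = 0.000
y & x = max(0, 0.771 + 0.959 − 1) = max(0, 0.730) = 0.730
~(y (+) 1) (+) (y & x) = min(1, 0.000 + 0.730) = min(1, 0.730) = 0.730
~x = 1 − 0.959 = 0.041
(~(y (+) 1) (+) (y & x)) /\ ~x = min(0.730, 0.041) = 0.041
z /\ z = min(0.981, 0.981) = 0.981
x & ~x = max(0, 0.959 + 0.041 − 1) = max(0, 0.000) = 0.000
x (+) (x & ~x) = min(1, 0.959 + 0.000) = min(1, 0.959) = 0.959
(z /\ z) (+) (x (+) (x & ~x)) = min(1, 0.981 + 0.959) = min(1, 1.940) = 1.000
((~(y (+) 1) (+) (y & x)) /\ ~x) & ((z /\ z) (+) (x (+) (x & ~x))) = max(0, 0.041 + 1.000 − 1) = max(0, 0.041) = 0.041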